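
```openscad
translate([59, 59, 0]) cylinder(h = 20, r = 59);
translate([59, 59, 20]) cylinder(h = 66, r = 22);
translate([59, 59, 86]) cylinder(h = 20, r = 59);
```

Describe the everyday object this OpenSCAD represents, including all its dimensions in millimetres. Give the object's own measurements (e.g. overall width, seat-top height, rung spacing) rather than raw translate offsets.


A spool: two coaxial disc flanges of radius 59 mm and thickness 20 mm, joined by a core cylinder of radius 22 mm and height 66 mm. The lower flange rests on z = 0 and the three cylinders share a vertical axis.


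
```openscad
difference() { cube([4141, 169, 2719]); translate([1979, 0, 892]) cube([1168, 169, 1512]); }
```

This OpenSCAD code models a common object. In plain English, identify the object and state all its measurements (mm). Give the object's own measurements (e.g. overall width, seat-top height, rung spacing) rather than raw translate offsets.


A wall 4141 mm long (x), 169 mm thick (y), 2719 mm tall, with a rectangular window opening cut through it. The opening is 1168 mm wide and 1512 mm tall; its sill is at z = 892 mm and its near (−x) edge is 1979 mm from the wall's −x end. The opening passes through the full wall thickness.


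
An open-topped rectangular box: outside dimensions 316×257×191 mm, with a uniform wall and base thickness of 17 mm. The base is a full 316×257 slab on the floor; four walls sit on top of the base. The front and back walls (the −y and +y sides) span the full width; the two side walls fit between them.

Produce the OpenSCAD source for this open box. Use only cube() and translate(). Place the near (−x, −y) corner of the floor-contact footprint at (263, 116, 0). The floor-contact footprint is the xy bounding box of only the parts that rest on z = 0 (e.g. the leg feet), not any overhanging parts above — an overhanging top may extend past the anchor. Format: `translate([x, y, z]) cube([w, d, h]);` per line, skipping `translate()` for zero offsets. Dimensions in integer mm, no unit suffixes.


translate([263, 116, 0]) cube([316, 257, 17]);
translate([263, 116, 17]) cube([316, 17, 174]);
translate([263, 356, 17]) cube([316, 17, 174]);
translate([263, 133, 17]) cube([17, 223, 174]);
translate([562, 133, 17]) cube([17, 223, 174]);


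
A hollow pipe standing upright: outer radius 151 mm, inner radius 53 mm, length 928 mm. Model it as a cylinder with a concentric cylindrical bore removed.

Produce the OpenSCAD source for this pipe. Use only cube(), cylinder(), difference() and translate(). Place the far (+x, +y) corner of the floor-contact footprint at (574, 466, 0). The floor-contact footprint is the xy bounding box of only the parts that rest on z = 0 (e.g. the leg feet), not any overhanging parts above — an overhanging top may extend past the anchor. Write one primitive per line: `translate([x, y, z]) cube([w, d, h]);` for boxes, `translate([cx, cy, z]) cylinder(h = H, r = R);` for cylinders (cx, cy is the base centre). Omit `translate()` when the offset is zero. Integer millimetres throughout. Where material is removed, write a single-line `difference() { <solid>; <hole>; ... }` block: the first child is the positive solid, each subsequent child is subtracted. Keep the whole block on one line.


difference() { translate([423, 315, 0]) cylinder(h = 928, r = 151); translate([423, 315, 0]) cylinder(h = 928, r = 53); }


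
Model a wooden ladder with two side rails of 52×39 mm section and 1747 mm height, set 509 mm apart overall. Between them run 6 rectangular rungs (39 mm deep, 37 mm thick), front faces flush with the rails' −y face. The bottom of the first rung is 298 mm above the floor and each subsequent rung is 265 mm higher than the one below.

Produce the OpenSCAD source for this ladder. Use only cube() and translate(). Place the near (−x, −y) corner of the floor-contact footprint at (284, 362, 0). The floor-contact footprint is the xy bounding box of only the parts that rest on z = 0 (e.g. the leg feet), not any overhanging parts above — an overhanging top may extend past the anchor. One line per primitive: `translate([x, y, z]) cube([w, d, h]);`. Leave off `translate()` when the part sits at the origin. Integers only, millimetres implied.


translate([284, 362, 0]) cube([52, 39, 1747]);
translate([741, 362, 0]) cube([52, 39, 1747]);
translate([336, 362, 298]) cube([405, 39, 37]);
translate([336, 362, 563]) cube([405, 39, 37]);
translate([336, 362, 828]) cube([405, 39, 37]);
translate([336, 362, 1093]) cube([405, 39, 37]);
translate([336, 362, 1358]) cube([405, 39, 37]);
translate([336, 362, 1623]) cube([405, 39, 37]);


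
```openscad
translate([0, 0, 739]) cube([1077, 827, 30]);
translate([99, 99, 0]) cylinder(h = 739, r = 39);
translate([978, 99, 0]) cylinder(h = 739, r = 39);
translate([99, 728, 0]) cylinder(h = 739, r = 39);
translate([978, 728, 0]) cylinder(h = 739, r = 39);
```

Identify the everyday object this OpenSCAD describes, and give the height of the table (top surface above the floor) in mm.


A table. The table height is 769 mm.

A 1077×827×30 slab sits at z = 739 on four Ø78 mm round legs — a table. The top surface is at 739 + 30 = 769 mm.


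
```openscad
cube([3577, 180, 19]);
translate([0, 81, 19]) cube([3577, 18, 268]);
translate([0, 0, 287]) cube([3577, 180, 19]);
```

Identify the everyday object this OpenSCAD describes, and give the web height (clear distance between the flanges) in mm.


An I-beam. The web height is 268 mm.

Two wide flanges with a thin centred web — an I-beam. Overall 306 mm minus two 19 mm flanges gives a web of 306 − 2·19 = 268 mm.


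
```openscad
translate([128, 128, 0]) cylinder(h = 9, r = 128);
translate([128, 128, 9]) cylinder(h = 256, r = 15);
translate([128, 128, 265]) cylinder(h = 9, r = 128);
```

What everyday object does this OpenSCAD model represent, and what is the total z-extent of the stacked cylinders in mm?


A spool. The overall height is 274 mm.

Three coaxial cylinders, large–small–large — a spool. Two 9 mm flanges and a 256 mm core give 9 + 256 + 9 = 274 mm.


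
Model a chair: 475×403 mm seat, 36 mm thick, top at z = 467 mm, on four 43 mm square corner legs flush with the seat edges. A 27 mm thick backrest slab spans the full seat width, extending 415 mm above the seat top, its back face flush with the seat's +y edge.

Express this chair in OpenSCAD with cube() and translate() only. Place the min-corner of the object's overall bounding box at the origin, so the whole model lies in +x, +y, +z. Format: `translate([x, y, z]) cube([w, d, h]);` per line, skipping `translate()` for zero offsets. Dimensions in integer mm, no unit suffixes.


// leg_h = 467 - 36 = 431
translate([0, 0, 431]) cube([475, 403, 36]);
cube([43, 43, 431]);
translate([432, 0, 0]) cube([43, 43, 431]);
translate([0, 360, 0]) cube([43, 43, 431]);
translate([432, 360, 0]) cube([43, 43, 431]);
translate([0, 376, 467]) cube([475, 27, 415]);


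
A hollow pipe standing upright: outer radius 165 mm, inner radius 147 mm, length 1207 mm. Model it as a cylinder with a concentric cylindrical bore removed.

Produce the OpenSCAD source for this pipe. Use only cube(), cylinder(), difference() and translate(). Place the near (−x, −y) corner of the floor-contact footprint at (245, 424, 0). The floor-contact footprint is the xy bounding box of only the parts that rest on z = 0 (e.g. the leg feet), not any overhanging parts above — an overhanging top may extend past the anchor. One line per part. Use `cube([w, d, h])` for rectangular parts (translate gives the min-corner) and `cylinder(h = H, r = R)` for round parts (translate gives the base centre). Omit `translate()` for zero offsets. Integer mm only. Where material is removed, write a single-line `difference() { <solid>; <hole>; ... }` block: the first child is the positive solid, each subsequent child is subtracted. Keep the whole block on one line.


difference() { translate([410, 589, 0]) cylinder(h = 1207, r = 165); translate([410, 589, 0]) cylinder(h = 1207, r = 147); }


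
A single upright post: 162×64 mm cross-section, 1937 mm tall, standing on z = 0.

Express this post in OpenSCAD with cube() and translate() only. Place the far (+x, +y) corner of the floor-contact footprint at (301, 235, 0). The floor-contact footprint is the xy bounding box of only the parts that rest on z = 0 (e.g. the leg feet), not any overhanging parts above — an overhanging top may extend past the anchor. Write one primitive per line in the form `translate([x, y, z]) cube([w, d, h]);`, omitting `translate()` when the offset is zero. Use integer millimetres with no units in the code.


translate([139, 171, 0]) cube([162, 64, 1937]);


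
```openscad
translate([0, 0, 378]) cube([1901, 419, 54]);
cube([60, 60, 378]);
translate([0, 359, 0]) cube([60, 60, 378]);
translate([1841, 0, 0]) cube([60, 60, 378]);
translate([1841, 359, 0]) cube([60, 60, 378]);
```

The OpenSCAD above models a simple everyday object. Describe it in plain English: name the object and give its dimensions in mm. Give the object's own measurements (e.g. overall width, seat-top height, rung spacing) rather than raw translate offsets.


A long wooden bench with a 1901 mm (x) × 419 mm (y) seat, 54 mm thick, its top surface 432 mm above the floor. Four 60 mm square legs at the seat corners, flush with the edges, run from z = 0 to the seat underside.


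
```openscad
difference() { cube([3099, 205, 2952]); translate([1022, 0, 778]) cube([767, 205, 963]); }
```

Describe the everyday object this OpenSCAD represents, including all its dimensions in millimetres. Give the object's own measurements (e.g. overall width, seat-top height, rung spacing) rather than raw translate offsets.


A wall 3099 mm long (x), 205 mm thick (y), 2952 mm tall, with a rectangular window opening cut through it. The opening is 767 mm wide and 963 mm tall; its sill is at z = 778 mm and its near (−x) edge is 1022 mm from the wall's −x end. The opening passes through the full wall thickness.


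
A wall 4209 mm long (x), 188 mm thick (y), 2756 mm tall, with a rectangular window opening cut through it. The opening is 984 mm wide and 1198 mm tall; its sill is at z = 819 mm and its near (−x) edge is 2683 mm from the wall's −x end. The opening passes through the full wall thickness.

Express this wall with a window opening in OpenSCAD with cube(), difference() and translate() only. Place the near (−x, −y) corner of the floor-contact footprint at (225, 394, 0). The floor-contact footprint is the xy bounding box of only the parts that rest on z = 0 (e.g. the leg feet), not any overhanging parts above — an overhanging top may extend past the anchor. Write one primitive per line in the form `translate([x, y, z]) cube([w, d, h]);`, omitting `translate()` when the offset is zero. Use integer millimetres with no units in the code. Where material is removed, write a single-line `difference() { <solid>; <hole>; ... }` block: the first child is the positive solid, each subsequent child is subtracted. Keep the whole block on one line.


difference() { translate([225, 394, 0]) cube([4209, 188, 2756]); translate([2908, 394, 819]) cube([984, 188, 1198]); }


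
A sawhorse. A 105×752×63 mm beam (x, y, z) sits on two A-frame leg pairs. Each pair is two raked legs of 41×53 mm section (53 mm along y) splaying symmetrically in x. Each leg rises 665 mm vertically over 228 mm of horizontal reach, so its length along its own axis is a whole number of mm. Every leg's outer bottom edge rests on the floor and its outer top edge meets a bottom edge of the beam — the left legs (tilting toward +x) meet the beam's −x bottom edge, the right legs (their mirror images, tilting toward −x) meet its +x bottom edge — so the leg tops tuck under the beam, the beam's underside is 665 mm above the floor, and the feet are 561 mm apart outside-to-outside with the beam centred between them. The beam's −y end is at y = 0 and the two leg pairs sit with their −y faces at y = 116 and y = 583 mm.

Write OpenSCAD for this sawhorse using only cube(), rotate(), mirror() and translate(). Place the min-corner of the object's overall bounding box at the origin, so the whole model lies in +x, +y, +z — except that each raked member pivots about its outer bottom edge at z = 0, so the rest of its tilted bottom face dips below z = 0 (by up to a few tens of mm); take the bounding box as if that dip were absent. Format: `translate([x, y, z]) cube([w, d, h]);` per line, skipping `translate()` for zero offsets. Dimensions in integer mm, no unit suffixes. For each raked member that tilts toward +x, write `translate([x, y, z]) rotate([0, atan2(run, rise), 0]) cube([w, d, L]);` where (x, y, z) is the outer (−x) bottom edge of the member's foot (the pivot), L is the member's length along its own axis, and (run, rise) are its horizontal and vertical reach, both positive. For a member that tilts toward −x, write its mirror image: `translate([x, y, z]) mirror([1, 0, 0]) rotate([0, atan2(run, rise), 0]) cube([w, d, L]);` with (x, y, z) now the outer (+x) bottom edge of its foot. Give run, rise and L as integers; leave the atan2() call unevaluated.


translate([228, 0, 665]) cube([105, 752, 63]);
translate([0, 116, 0]) rotate([0, atan2(228, 665), 0]) cube([41, 53, 703]);
translate([561, 116, 0]) mirror([1, 0, 0]) rotate([0, atan2(228, 665), 0]) cube([41, 53, 703]);
translate([0, 583, 0]) rotate([0, atan2(228, 665), 0]) cube([41, 53, 703]);
translate([561, 583, 0]) mirror([1, 0, 0]) rotate([0, atan2(228, 665), 0]) cube([41, 53, 703]);


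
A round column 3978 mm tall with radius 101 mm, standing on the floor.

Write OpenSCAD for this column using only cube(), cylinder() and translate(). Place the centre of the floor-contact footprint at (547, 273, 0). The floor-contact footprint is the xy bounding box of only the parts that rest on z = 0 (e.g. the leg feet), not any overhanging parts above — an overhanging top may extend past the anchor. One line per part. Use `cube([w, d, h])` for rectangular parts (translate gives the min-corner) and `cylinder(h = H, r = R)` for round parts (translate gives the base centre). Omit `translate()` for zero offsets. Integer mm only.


translate([547, 273, 0]) cylinder(h = 3978, r = 101);


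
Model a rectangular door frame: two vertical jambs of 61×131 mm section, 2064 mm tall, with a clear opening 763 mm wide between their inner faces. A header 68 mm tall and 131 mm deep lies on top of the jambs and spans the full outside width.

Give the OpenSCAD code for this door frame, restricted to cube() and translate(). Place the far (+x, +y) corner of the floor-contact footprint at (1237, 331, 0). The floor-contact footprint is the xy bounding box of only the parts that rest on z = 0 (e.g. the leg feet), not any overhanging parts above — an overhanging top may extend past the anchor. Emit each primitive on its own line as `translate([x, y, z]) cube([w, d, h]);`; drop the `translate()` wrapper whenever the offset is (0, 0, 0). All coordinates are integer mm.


translate([352, 200, 0]) cube([61, 131, 2064]);
translate([1176, 200, 0]) cube([61, 131, 2064]);
translate([352, 200, 2064]) cube([885, 131, 68]);


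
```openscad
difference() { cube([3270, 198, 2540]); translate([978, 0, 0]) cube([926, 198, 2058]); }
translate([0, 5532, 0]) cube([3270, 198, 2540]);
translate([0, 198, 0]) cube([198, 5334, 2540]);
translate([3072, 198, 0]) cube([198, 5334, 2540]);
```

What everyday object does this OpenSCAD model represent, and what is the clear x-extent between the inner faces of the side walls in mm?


A single room. The interior width is 2874 mm.

Four walls enclosing a rectangle with a door in the front wall — a room. Outside width 3270 minus two 198 mm walls gives 2874 mm.


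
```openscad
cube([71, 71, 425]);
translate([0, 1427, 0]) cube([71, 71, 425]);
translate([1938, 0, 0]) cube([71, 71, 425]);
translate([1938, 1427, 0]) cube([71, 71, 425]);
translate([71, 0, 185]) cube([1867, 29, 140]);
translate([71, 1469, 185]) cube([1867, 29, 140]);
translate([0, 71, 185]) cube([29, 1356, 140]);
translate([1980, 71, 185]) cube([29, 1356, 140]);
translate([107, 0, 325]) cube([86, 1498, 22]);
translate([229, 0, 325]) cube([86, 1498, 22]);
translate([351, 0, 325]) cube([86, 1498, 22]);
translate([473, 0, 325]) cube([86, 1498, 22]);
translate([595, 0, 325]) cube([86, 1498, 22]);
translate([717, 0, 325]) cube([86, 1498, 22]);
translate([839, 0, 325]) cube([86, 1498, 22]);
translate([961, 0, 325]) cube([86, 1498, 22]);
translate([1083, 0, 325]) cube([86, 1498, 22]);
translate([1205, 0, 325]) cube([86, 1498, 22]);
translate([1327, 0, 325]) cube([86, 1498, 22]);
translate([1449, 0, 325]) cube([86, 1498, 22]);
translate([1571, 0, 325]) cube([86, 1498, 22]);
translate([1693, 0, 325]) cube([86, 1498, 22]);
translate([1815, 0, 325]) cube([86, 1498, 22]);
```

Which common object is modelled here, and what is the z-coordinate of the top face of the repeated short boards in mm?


A bed frame. The slat-top height is 347 mm.

Four posts, four rails, and a row of slats — a bed frame. Slats sit on the rails at z = 185 + 140 = 325; with slat thickness 22, the top is 347 mm.


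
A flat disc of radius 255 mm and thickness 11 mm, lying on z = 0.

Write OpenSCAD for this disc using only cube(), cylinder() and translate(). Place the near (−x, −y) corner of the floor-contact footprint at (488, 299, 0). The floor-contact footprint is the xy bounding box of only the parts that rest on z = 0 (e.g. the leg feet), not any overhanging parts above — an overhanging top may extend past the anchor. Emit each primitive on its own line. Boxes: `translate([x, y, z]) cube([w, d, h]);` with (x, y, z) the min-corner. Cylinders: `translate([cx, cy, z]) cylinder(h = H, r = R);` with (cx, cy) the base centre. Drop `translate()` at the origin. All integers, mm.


translate([743, 554, 0]) cylinder(h = 11, r = 255);


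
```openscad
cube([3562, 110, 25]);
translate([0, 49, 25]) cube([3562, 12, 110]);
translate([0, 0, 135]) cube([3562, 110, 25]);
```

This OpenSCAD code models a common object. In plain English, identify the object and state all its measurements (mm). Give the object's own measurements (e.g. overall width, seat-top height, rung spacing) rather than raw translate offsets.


An I-beam lying along x, 3562 mm long. Overall section height 160 mm. Two flanges 110 mm wide (y) and 25 mm thick, one on the floor and one at the top; a web 12 mm thick runs between them, centred on the flange width.


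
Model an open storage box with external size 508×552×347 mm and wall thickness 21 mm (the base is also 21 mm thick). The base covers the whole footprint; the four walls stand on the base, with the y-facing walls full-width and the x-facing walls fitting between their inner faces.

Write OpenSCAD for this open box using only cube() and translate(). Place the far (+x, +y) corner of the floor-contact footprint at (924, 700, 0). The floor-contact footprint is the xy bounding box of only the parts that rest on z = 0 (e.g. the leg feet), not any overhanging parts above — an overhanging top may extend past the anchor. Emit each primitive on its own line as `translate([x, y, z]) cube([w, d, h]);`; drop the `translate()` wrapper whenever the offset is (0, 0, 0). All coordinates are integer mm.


translate([416, 148, 0]) cube([508, 552, 21]);
translate([416, 148, 21]) cube([508, 21, 326]);
translate([416, 679, 21]) cube([508, 21, 326]);
translate([416, 169, 21]) cube([21, 510, 326]);
translate([903, 169, 21]) cube([21, 510, 326]);


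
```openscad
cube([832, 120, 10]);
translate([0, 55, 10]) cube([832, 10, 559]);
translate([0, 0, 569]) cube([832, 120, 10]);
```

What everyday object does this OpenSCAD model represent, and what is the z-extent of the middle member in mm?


An I-beam. The web height is 559 mm.

Two wide flanges with a thin centred web — an I-beam. Overall 579 mm minus two 10 mm flanges gives a web of 579 − 2·10 = 559 mm.


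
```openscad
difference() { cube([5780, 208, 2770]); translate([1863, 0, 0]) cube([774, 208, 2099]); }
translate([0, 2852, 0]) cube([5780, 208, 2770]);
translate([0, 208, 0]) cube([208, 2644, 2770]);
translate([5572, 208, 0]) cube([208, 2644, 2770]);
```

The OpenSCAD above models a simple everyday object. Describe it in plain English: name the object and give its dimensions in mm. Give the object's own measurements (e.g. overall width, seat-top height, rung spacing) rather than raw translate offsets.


A single room: four walls, each 2770 mm tall and 208 mm thick, enclosing an outside footprint 5780×3060 mm (x × y), no floor or roof. The front and back walls (−y and +y sides) run the full x-width; the side walls fit between their inner faces. A door opening 774 mm wide and 2099 mm tall is cut through the front wall from the floor up, its −x edge 1863 mm from the wall's −x end.


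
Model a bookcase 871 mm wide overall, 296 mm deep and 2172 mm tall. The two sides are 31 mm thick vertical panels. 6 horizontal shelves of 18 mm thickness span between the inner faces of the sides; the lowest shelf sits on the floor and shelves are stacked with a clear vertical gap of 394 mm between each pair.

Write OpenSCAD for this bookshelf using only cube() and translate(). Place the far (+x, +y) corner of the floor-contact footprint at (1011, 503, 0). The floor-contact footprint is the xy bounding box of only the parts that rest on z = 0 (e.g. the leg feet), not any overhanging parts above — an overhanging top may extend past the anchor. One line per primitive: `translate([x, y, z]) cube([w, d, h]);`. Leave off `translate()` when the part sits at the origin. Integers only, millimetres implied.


translate([140, 207, 0]) cube([31, 296, 2172]);
translate([980, 207, 0]) cube([31, 296, 2172]);
translate([171, 207, 0]) cube([809, 296, 18]);
translate([171, 207, 412]) cube([809, 296, 18]);
translate([171, 207, 824]) cube([809, 296, 18]);
translate([171, 207, 1236]) cube([809, 296, 18]);
translate([171, 207, 1648]) cube([809, 296, 18]);
translate([171, 207, 2060]) cube([809, 296, 18]);


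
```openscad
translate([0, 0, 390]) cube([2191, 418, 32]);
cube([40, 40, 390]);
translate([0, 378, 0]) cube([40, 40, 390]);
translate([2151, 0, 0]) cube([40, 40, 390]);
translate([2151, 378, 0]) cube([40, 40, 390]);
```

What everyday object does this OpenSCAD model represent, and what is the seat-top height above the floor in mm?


A bench. The seat-top height is 422 mm.

A long slab on four corner posts — a bench. The slab sits at z = 390 with thickness 32, so the top is 390 + 32 = 422 mm.


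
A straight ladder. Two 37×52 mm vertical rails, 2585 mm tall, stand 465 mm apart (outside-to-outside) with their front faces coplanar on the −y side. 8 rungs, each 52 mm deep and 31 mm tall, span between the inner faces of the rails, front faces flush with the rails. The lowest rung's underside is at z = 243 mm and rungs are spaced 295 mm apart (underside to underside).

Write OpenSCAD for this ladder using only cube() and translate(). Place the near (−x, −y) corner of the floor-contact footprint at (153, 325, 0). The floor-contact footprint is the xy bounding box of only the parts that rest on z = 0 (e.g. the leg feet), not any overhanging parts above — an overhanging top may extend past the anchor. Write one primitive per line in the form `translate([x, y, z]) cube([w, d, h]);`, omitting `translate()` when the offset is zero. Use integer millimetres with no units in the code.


translate([153, 325, 0]) cube([37, 52, 2585]);
translate([581, 325, 0]) cube([37, 52, 2585]);
translate([190, 325, 243]) cube([391, 52, 31]);
translate([190, 325, 538]) cube([391, 52, 31]);
translate([190, 325, 833]) cube([391, 52, 31]);
translate([190, 325, 1128]) cube([391, 52, 31]);
translate([190, 325, 1423]) cube([391, 52, 31]);
translate([190, 325, 1718]) cube([391, 52, 31]);
translate([190, 325, 2013]) cube([391, 52, 31]);
translate([190, 325, 2308]) cube([391, 52, 31]);


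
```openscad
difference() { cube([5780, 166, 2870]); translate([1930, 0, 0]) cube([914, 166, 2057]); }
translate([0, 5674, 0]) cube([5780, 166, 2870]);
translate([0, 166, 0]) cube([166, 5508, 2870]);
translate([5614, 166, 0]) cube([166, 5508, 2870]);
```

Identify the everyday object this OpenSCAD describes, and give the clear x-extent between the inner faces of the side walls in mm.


A single room. The interior width is 5448 mm.

Four walls enclosing a rectangle with a door in the front wall — a room. Outside width 5780 minus two 166 mm walls gives 5448 mm.


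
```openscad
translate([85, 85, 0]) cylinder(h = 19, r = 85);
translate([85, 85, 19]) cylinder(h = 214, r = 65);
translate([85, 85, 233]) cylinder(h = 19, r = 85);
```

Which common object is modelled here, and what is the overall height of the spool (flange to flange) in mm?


A spool. The overall height is 252 mm.

Three coaxial cylinders, large–small–large — a spool. Two 19 mm flanges and a 214 mm core give 19 + 214 + 19 = 252 mm.


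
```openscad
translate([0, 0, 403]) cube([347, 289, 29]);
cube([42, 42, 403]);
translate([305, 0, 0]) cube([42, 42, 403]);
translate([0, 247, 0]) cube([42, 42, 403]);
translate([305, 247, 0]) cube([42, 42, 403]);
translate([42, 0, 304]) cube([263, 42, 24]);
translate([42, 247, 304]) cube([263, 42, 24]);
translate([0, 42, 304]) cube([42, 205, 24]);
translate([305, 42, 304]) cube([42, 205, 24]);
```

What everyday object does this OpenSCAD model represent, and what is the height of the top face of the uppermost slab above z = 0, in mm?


A stool. The seat height is 432 mm.

A 347×289×29 slab at z = 403 on four corner posts — a stool. The seat top is 403 + 29 = 432 mm.


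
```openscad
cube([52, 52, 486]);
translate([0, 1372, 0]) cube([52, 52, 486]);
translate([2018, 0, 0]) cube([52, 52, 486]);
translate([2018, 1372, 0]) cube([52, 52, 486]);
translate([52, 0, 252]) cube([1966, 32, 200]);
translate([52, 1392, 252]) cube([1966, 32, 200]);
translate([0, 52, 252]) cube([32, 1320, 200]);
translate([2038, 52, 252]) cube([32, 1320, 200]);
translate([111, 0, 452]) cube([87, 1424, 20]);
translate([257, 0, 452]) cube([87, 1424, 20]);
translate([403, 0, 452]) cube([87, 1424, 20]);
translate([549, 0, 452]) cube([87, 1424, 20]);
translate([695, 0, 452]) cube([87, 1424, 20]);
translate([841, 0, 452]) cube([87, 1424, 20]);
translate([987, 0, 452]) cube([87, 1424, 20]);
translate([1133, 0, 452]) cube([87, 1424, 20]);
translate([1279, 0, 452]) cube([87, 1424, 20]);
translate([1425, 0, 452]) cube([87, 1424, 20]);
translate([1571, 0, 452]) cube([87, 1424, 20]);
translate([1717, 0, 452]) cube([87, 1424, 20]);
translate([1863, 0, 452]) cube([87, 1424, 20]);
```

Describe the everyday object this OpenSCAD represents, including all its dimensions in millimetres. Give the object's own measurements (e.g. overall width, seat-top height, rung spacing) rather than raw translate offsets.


A bed frame 2070 mm long (x) by 1424 mm wide (y). Four 52×52 mm corner posts, 486 mm tall, at the corners of the footprint. Four rails of 32 mm thickness and 200 mm height run between adjacent posts with their undersides at z = 252 mm, their outer faces flush with the outside of the frame (the two x-running rails run between the posts' inner faces; the two y-running rails run between the posts' inner faces). 13 slats, each 87 mm wide (x) and 20 mm thick, lie across the top of the two x-running rails, running the full 1424 mm width of the frame in y; along x they sit between the end posts with a 59 mm gap after the −x posts and between neighbouring slats, leaving 68 mm before the +x posts.


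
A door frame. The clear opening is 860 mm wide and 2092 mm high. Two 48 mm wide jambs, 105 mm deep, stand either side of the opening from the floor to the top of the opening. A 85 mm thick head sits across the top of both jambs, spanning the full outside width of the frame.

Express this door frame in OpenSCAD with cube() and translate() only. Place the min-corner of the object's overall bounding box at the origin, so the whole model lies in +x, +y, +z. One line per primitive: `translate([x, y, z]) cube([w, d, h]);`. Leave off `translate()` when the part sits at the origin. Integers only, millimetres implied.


cube([48, 105, 2092]);
translate([908, 0, 0]) cube([48, 105, 2092]);
translate([0, 0, 2092]) cube([956, 105, 85]);


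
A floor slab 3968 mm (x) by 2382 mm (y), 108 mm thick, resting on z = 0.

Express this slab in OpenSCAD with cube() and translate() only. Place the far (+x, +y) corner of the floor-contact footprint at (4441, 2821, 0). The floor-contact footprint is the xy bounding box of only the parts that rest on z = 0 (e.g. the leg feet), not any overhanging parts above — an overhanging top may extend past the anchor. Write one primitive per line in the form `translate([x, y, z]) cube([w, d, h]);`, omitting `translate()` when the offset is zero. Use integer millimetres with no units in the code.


translate([473, 439, 0]) cube([3968, 2382, 108]);


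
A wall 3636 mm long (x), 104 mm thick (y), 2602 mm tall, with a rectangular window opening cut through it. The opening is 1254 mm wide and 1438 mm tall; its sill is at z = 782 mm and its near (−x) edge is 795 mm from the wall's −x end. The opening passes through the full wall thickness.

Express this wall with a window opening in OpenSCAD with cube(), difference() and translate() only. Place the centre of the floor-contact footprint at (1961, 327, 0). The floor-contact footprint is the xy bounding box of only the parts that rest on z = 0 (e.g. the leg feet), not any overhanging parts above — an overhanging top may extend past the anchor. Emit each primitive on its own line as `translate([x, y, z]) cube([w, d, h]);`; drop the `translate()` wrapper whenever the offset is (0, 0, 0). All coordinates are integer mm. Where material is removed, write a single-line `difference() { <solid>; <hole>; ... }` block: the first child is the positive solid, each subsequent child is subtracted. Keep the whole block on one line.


difference() { translate([143, 275, 0]) cube([3636, 104, 2602]); translate([938, 275, 782]) cube([1254, 104, 1438]); }


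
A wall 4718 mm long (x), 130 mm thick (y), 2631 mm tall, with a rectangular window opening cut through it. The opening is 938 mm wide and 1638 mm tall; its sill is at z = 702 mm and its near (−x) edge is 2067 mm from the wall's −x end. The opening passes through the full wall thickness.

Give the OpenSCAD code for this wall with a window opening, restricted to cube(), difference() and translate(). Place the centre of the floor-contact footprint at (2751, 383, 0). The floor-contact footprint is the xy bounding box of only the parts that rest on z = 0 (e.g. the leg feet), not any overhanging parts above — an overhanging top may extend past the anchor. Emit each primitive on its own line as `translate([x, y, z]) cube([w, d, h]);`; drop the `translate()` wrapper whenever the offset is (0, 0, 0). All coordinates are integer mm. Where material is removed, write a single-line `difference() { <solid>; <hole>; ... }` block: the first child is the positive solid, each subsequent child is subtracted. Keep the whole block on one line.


difference() { translate([392, 318, 0]) cube([4718, 130, 2631]); translate([2459, 318, 702]) cube([938, 130, 1638]); }


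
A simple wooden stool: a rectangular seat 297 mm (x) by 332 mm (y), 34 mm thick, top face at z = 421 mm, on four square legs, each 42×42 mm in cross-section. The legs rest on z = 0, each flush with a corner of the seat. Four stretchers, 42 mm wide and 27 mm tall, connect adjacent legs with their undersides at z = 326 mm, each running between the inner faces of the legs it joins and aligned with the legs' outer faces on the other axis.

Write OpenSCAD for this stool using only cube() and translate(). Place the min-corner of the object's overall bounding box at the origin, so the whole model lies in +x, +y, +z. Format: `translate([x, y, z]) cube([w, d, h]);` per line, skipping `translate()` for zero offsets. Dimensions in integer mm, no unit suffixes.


translate([0, 0, 387]) cube([297, 332, 34]);
cube([42, 42, 387]);
translate([255, 0, 0]) cube([42, 42, 387]);
translate([0, 290, 0]) cube([42, 42, 387]);
translate([255, 290, 0]) cube([42, 42, 387]);
translate([42, 0, 326]) cube([213, 42, 27]);
translate([42, 290, 326]) cube([213, 42, 27]);
translate([0, 42, 326]) cube([42, 248, 27]);
translate([255, 42, 326]) cube([42, 248, 27]);


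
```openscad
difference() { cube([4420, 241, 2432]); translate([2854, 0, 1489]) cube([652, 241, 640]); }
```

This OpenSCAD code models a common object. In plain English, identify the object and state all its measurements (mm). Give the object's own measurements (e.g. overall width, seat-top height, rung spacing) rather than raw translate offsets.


A wall 4420 mm long (x), 241 mm thick (y), 2432 mm tall, with a rectangular window opening cut through it. The opening is 652 mm wide and 640 mm tall; its sill is at z = 1489 mm and its near (−x) edge is 2854 mm from the wall's −x end. The opening passes through the full wall thickness.


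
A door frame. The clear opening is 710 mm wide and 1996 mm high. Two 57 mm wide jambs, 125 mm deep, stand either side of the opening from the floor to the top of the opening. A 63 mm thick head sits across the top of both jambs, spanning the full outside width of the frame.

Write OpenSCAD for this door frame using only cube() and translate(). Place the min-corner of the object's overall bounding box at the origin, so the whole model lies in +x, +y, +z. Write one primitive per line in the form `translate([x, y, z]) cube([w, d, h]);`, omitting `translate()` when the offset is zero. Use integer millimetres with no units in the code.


cube([57, 125, 1996]);
translate([767, 0, 0]) cube([57, 125, 1996]);
translate([0, 0, 1996]) cube([824, 125, 63]);


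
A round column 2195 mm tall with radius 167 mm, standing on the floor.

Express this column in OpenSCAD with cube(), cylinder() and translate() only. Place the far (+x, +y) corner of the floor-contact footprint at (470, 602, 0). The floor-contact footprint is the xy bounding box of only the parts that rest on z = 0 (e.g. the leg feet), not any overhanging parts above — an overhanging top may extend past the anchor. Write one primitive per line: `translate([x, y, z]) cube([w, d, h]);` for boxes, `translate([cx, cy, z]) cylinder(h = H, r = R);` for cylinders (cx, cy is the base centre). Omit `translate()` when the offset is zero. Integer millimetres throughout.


translate([303, 435, 0]) cylinder(h = 2195, r = 167);


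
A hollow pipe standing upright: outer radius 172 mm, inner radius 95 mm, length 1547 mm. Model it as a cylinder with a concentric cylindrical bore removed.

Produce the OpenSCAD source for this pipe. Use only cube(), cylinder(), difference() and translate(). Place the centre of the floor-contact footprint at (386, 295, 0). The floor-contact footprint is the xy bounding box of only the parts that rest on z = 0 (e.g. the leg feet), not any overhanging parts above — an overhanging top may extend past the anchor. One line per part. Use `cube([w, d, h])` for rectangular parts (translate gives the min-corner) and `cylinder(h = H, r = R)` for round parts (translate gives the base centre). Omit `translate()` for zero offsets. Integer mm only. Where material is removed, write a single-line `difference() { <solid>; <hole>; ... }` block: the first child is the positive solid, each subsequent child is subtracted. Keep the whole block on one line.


difference() { translate([386, 295, 0]) cylinder(h = 1547, r = 172); translate([386, 295, 0]) cylinder(h = 1547, r = 95); }


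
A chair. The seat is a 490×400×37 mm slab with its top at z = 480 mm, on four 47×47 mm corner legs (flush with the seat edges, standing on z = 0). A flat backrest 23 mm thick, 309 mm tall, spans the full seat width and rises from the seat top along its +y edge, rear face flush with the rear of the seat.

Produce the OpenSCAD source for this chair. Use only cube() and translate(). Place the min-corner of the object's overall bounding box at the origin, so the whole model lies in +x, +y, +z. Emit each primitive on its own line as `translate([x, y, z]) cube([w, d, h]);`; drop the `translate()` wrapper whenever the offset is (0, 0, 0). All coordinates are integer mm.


translate([0, 0, 443]) cube([490, 400, 37]);
cube([47, 47, 443]);
translate([443, 0, 0]) cube([47, 47, 443]);
translate([0, 353, 0]) cube([47, 47, 443]);
translate([443, 353, 0]) cube([47, 47, 443]);
translate([0, 377, 480]) cube([490, 23, 309]);


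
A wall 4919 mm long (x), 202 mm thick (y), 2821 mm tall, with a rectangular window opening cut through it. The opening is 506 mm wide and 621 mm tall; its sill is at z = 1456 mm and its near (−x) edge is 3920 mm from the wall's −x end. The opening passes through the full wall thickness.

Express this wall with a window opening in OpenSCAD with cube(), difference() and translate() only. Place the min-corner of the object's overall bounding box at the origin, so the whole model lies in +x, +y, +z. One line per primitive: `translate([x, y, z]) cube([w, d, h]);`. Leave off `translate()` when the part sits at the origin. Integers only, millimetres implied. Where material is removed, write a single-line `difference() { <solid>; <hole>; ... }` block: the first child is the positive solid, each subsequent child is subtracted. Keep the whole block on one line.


difference() { cube([4919, 202, 2821]); translate([3920, 0, 1456]) cube([506, 202, 621]); }


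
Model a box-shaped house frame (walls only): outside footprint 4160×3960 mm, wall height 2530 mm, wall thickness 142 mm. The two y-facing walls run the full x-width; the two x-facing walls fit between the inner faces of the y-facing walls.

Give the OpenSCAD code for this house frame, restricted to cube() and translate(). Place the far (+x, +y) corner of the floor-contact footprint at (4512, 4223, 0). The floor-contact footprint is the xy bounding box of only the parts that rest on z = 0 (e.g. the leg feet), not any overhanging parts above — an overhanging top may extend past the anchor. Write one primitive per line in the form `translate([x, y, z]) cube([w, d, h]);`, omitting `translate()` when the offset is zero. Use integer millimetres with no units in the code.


translate([352, 263, 0]) cube([4160, 142, 2530]);
translate([352, 4081, 0]) cube([4160, 142, 2530]);
translate([352, 405, 0]) cube([142, 3676, 2530]);
translate([4370, 405, 0]) cube([142, 3676, 2530]);


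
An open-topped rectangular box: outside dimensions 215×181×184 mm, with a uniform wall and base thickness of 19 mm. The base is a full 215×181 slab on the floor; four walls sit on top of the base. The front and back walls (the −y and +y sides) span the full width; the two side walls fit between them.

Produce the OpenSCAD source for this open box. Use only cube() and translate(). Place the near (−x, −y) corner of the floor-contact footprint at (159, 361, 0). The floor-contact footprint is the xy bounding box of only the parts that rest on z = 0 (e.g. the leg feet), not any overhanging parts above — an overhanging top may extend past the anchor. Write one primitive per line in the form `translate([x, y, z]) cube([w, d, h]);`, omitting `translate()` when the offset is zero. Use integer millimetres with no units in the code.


translate([159, 361, 0]) cube([215, 181, 19]);
translate([159, 361, 19]) cube([215, 19, 165]);
translate([159, 523, 19]) cube([215, 19, 165]);
translate([159, 380, 19]) cube([19, 143, 165]);
translate([355, 380, 19]) cube([19, 143, 165]);


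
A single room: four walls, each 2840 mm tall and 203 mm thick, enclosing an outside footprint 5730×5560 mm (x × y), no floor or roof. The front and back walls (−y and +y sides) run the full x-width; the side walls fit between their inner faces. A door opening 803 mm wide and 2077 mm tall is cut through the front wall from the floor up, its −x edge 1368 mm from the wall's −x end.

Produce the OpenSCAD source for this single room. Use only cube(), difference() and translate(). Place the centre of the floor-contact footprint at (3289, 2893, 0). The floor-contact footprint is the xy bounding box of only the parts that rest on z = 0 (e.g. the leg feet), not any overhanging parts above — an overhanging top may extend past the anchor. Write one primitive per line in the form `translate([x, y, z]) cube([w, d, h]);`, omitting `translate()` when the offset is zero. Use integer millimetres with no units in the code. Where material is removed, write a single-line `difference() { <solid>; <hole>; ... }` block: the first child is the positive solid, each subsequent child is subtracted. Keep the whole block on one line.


difference() { translate([424, 113, 0]) cube([5730, 203, 2840]); translate([1792, 113, 0]) cube([803, 203, 2077]); }
translate([424, 5470, 0]) cube([5730, 203, 2840]);
translate([424, 316, 0]) cube([203, 5154, 2840]);
translate([5951, 316, 0]) cube([203, 5154, 2840]);
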